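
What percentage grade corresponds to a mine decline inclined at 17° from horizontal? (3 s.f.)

grade % = 100 × tan 17° = 100 × 0.3057

30.6%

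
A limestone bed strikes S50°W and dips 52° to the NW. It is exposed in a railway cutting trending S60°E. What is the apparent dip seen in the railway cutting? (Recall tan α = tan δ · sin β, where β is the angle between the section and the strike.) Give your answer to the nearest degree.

The section lies 70° from the strike.
tan α = tan 52° × sin 70° = 1.2799 × 0.9397 = 1.2028
α = arctan(1.2028) = 50.26°

50°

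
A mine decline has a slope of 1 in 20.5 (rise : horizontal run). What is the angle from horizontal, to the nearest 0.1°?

tan θ = 1/20.5 = 0.0488
θ = arctan(0.0488) = 2.79°

2.8°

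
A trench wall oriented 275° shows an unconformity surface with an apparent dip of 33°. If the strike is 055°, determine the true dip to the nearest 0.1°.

β = acute angle between strike 055° and section 275° = 40°.
tan(true dip) = tan 33° / sin 40° = 1.0103
true dip = arctan 1.0103 = 45.29°

45.3°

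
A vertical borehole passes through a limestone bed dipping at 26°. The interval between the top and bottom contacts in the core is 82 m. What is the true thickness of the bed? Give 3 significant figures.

73.7 m

True thickness t = h · cos(dip) = 82 × cos 26°
t = 82 × 0.8988 = 73.701 m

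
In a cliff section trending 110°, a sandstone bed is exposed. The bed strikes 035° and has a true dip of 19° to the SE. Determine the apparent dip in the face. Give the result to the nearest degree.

Angle between strike (035°) and section (110°): β = 75°.
tan(apparent dip) = tan 19° · sin 75° = 0.3326
α = arctan(0.3326) = 18.40°

18°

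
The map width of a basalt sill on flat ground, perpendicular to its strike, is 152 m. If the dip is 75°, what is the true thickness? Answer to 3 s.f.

True thickness t = w · sin(dip) = 152 × sin 75°
t = 152 × 0.9659 = 146.821 m

147 m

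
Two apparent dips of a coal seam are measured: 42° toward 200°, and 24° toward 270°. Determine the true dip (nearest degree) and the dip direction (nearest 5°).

true dip 42°, dip direction 210°

Each apparent-dip line lies in the plane. As unit vectors (x east, y north, z up), v₁ plunges 42°→200° and v₂ plunges 24°→270°.
n = v₁ × v₂ = (-0.284, -0.508, 0.638) (taken with n_z > 0).
Dip δ = arctan(|n_h|/n_z) = arctan(0.582/0.638) = 42.4°.
The horizontal component of n points toward azimuth atan2(n_x, n_y) = 209°, the dip direction.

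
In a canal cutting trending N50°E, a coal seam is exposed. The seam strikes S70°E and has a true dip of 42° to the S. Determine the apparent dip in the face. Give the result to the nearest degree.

38°

The strike is S70°E and the section trends N50°E; the acute angle between them is β = 60°.
tan α = tan 42° × sin 60° = 0.9004 × 0.8660 = 0.7798
apparent dip = arctan 0.7798 = 37.95°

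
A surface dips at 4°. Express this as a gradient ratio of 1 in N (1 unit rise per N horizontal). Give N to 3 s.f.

1 : N means tan θ = 1/N, so N = 1/tan 4° = 1/0.0699

1 in 14.3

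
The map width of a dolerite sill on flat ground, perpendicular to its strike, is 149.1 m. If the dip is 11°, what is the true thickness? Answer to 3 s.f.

28.4 m

True thickness t = w · sin(dip) = 149.1 × sin 11°
t = 149.1 × 0.1908 = 28.450 m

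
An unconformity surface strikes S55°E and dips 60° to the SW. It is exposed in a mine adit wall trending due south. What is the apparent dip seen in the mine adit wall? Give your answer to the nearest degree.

55°

The strike is S55°E and the section trends due south; the acute angle between them is β = 55°.
tan(apparent dip) = tan 60° · sin 55° = 1.4188
apparent dip = arctan 1.4188 = 54.82°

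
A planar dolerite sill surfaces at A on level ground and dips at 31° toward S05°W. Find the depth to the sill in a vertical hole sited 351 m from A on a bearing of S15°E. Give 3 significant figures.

The hole lies 20° from the dip direction, so the down-dip offset is 351 × cos 20° = 329.83 m.
Depth = down-dip offset × tan(dip) = 329.83 × tan 31° = 329.83 × 0.6009
Depth = 198.18 m

198 m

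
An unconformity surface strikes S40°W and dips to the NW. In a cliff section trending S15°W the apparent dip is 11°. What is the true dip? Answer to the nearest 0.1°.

24.7°

The section is 25° from the strike.
tan(true dip) = tan 11° / sin 25° = 0.4599
true dip = arctan 0.4599 = 24.70°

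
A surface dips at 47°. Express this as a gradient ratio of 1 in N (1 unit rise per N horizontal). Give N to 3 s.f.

1 : N means tan θ = 1/N, so N = 1/tan 47° = 1/1.0724

1 in 0.933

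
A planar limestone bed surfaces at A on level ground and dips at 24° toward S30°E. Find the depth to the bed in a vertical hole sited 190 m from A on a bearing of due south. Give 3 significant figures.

73.3 m

The hole lies 30° from the dip direction, so the down-dip offset is 190 × cos 30° = 164.54 m.
Depth = down-dip offset × tan(dip) = 164.54 × tan 24° = 164.54 × 0.4452
Depth = 73.26 m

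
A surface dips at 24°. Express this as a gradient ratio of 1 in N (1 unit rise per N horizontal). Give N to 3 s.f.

1 : N means tan θ = 1/N, so N = 1/tan 24° = 1/0.4452

1 in 2.25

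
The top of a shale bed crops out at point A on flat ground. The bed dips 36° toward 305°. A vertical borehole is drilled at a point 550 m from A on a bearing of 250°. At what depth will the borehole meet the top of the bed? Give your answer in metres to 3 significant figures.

229 m

The hole lies 55° from the dip direction, so the down-dip offset is 550 × cos 55° = 315.47 m.
Depth = down-dip offset × tan(dip) = 315.47 × tan 36° = 315.47 × 0.7265
Depth = 229.20 m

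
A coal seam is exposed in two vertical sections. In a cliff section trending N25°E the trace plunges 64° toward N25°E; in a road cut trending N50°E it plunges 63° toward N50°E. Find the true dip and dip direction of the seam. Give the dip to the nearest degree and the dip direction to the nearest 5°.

The two traces are lines in the plane: v₁ = (sin 25°·cos 64°, cos 25°·cos 64°, −sin 64°), v₂ = (sin 50°·cos 63°, cos 50°·cos 63°, −sin 63°).
The plane normal is n = v₁ × v₂ ∝ (0.092, 0.148, 0.084).
True dip = arccos(n_z / |n|) = arccos(0.4358) = 64.2°.
The horizontal component of n points toward azimuth atan2(n_x, n_y) = 32°, the dip direction.

true dip 64°, dip direction 030°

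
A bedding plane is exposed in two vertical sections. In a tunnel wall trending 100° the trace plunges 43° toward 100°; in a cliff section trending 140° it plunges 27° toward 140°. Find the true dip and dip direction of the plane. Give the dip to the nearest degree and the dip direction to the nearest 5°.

The two traces are lines in the plane: v₁ = (sin 100°·cos 43°, cos 100°·cos 43°, −sin 43°), v₂ = (sin 140°·cos 27°, cos 140°·cos 27°, −sin 27°).
Cross product v₁ × v₂ gives the pole to the plane: n ∝ (0.408, 0.064, 0.419).
Dip δ = arctan(|n_h|/n_z) = arctan(0.413/0.419) = 44.6°.
The horizontal component of n points toward azimuth atan2(n_x, n_y) = 81°, the dip direction.

true dip 45°, dip direction 080°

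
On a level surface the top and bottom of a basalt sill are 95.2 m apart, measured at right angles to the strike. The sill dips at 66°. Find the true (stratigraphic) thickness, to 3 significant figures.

True thickness t = w · sin(dip) = 95.2 × sin 66°
t = 95.2 × 0.9135 = 86.970 m

87.0 m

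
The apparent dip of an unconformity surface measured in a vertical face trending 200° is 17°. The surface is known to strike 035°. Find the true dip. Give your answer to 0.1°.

The section is 15° from the strike.
tan δ = tan α / sin β = tan 17° / sin 15° = 0.3057 / 0.2588 = 1.1813
true dip = arctan 1.1813 = 49.75°

49.8°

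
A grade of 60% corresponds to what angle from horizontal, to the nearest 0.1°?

31.0°

tan θ = 60/100 = 0.6000
θ = arctan(0.6000) = 30.96°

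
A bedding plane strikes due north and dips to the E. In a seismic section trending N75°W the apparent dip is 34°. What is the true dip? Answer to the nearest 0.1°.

β = acute angle between strike due north and section N75°W = 75°.
tan(true dip) = tan 34° / sin 75° = 0.6983
δ = arctan(0.6983) = 34.93°

34.9°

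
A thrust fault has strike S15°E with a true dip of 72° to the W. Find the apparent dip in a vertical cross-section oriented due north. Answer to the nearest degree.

The section lies 15° from the strike.
tan(apparent dip) = tan 72° · sin 15° = 0.7966
apparent dip = arctan 0.7966 = 38.54°

39°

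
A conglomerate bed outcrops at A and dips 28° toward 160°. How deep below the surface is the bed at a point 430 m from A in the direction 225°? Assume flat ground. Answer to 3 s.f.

96.6 m

The hole lies 65° from the dip direction, so the down-dip offset is 430 × cos 65° = 181.73 m.
Depth = down-dip offset × tan(dip) = 181.73 × tan 28° = 181.73 × 0.5317
Depth = 96.63 m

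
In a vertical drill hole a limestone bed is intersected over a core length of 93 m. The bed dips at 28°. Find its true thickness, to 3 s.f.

82.1 m

True thickness t = h · cos(dip) = 93 × cos 28°
t = 93 × 0.8829 = 82.114 m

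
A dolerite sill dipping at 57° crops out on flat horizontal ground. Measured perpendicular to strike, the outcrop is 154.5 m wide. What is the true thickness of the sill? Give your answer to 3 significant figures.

130 m

True thickness t = w · sin(dip) = 154.5 × sin 57°
t = 154.5 × 0.8387 = 129.575 m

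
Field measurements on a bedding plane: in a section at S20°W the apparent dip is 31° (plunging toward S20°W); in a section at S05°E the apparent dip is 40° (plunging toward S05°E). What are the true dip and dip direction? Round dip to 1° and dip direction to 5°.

Each apparent-dip line lies in the plane. As unit vectors (x east, y north, z up), v₁ plunges 31°→S20°W and v₂ plunges 40°→S05°E.
n = v₁ × v₂ = (0.125, -0.223, 0.278) (taken with n_z > 0).
True dip = arccos(n_z / |n|) = arccos(0.7359) = 42.6°.
Dip direction = azimuth of (n_x, n_y) = atan2(0.125, -0.223) = 151°.

true dip 43°, dip direction 150°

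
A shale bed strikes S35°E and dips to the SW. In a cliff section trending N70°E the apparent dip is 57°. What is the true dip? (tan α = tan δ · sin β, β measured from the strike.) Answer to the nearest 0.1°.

β = acute angle between strike S35°E and section N70°E = 75°.
tan δ = tan α / sin β = tan 57° / sin 75° = 1.5399 / 0.9659 = 1.5942
δ = arctan(1.5942) = 57.90°

57.9°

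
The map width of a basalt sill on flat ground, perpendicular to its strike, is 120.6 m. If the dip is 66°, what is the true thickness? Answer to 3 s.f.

110 m

True thickness t = w · sin(dip) = 120.6 × sin 66°
t = 120.6 × 0.9135 = 110.174 m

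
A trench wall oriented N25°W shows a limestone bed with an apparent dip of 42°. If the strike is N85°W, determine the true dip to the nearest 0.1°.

46.1°

β = acute angle between strike N85°W and section N25°W = 60°.
tan δ = tan α / sin β = tan 42° / sin 60° = 0.9004 / 0.8660 = 1.0397
δ = arctan(1.0397) = 46.11°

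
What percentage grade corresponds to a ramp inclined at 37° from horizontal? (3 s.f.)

grade % = 100 × tan 37° = 100 × 0.7536

75.4%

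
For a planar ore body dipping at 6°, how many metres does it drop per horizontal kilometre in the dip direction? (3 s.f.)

105 m

drop per km = 1000 × tan 6° = 1000 × 0.1051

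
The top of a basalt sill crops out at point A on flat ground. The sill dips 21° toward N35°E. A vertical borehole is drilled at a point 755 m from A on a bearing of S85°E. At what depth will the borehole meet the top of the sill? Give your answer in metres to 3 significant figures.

145 m

The hole lies 60° from the dip direction, so the down-dip offset is 755 × cos 60° = 377.50 m.
Depth = down-dip offset × tan(dip) = 377.50 × tan 21° = 377.50 × 0.3839
Depth = 144.91 m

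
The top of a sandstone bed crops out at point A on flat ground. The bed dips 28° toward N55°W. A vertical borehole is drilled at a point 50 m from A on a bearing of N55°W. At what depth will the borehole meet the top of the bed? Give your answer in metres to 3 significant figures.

26.6 m

The hole is directly down-dip from the outcrop, so the down-dip offset is 50 m.
Depth = down-dip offset × tan(dip) = 50.00 × tan 28° = 50.00 × 0.5317
Depth = 26.59 m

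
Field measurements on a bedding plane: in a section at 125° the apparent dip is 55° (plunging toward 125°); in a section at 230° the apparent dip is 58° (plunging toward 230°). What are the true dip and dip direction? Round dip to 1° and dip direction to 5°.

Represent each trace as a vector plunging at its apparent dip toward its trend (east-north-up frame): v₁ = (0.470, -0.329, -0.819), v₂ = (-0.406, -0.341, -0.848).
The plane normal is n = v₁ × v₂ ∝ (0.000, -0.731, 0.294).
Dip δ = arctan(|n_h|/n_z) = arctan(0.731/0.294) = 68.1°.
Dip direction = azimuth of (n_x, n_y) = atan2(0.000, -0.731) = 180°.

true dip 68°, dip direction 180°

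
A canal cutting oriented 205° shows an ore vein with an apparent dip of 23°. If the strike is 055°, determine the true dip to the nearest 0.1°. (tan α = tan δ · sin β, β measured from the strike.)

40.3°

β = acute angle between strike 055° and section 205° = 30°.
tan(true dip) = tan 23° / sin 30° = 0.8489
δ = arctan(0.8489) = 40.33°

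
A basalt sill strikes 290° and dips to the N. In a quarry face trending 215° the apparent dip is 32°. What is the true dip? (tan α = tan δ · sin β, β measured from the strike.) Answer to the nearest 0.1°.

The section is 75° from the strike.
tan δ = tan α / sin β = tan 32° / sin 75° = 0.6249 / 0.9659 = 0.6469
true dip = arctan 0.6469 = 32.90°

32.9°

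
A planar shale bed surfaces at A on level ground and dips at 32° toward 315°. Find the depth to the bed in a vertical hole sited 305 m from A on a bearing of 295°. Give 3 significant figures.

179 m

The hole lies 20° from the dip direction, so the down-dip offset is 305 × cos 20° = 286.61 m.
Depth = down-dip offset × tan(dip) = 286.61 × tan 32° = 286.61 × 0.6249
Depth = 179.09 m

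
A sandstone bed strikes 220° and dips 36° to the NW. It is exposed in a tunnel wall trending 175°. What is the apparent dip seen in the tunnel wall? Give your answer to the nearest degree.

The section lies 45° from the strike.
tan α = tan 36° × sin 45° = 0.7265 × 0.7071 = 0.5137
α = arctan(0.5137) = 27.19°

27°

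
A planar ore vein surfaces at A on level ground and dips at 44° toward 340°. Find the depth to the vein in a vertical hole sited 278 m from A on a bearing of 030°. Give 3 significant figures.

173 m

The hole lies 50° from the dip direction, so the down-dip offset is 278 × cos 50° = 178.69 m.
Depth = down-dip offset × tan(dip) = 178.69 × tan 44° = 178.69 × 0.9657
Depth = 172.56 m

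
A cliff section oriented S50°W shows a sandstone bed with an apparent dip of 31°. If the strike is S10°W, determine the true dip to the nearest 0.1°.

43.1°

The section is 40° from the strike.
tan(true dip) = tan 31° / sin 40° = 0.9348
δ = arctan(0.9348) = 43.07°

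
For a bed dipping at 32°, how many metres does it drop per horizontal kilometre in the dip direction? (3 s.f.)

drop per km = 1000 × tan 32° = 1000 × 0.6249

625 m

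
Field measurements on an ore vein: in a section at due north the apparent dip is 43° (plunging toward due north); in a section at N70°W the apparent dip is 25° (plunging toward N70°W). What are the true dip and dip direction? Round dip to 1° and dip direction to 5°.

The two traces are lines in the plane: v₁ = (sin 0°·cos 43°, cos 0°·cos 43°, −sin 43°), v₂ = (sin 290°·cos 25°, cos 290°·cos 25°, −sin 25°).
n = v₁ × v₂ = (-0.098, 0.581, 0.623) (taken with n_z > 0).
True dip = arccos(n_z / |n|) = arccos(0.7266) = 43.4°.
Dip direction = atan2(-0.098, 0.581) = 350° (azimuth of n's horizontal projection).

true dip 43°, dip direction 350°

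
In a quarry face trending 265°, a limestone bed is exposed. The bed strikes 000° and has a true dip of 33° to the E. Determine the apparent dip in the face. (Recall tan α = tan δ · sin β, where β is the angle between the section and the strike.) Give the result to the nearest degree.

The section lies 85° from the strike.
tan(apparent dip) = tan 33° · sin 85° = 0.6469
α = arctan(0.6469) = 32.90°

33°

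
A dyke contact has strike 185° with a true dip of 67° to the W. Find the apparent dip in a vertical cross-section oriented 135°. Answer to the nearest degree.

61°

The section lies 50° from the strike.
tan α = tan 67° × sin 50° = 2.3559 × 0.7660 = 1.8047
apparent dip = arctan 1.8047 = 61.01°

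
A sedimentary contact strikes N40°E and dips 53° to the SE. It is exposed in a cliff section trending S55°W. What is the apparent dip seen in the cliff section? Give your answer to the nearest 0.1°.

The strike is N40°E and the section trends S55°W; the acute angle between them is β = 15°.
tan(apparent dip) = tan 53° · sin 15° = 0.3435
α = arctan(0.3435) = 18.96°

19.0°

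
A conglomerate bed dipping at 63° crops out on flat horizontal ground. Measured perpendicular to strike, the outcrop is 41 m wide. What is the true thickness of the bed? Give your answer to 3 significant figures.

36.5 m

True thickness t = w · sin(dip) = 41 × sin 63°
t = 41 × 0.8910 = 36.531 m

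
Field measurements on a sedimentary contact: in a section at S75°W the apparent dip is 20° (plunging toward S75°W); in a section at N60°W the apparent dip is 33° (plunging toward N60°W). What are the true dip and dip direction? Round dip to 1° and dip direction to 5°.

Each apparent-dip line lies in the plane. As unit vectors (x east, y north, z up), v₁ plunges 20°→S75°W and v₂ plunges 33°→N60°W.
The plane normal is n = v₁ × v₂ ∝ (-0.276, 0.246, 0.557).
True dip = arccos(n_z / |n|) = arccos(0.8334) = 33.6°.
Dip direction = atan2(-0.276, 0.246) = 312° (azimuth of n's horizontal projection).

true dip 34°, dip direction 310°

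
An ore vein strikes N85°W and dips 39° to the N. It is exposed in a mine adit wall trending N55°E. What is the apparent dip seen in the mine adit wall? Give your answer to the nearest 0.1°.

27.5°

The section lies 40° from the strike.
tan(apparent dip) = tan 39° · sin 40° = 0.5205
apparent dip = arctan 0.5205 = 27.50°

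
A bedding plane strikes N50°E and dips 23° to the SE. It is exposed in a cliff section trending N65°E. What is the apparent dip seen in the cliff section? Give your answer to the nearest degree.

6°

Angle between strike (N50°E) and section (N65°E): β = 15°.
tan(apparent dip) = tan 23° · sin 15° = 0.1099
apparent dip = arctan 0.1099 = 6.27°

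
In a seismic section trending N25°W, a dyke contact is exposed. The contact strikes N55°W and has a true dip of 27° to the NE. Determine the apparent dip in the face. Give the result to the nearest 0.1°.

Angle between strike (N55°W) and section (N25°W): β = 30°.
tan α = tan 27° × sin 30° = 0.5095 × 0.5000 = 0.2548
α = arctan(0.2548) = 14.29°

14.3°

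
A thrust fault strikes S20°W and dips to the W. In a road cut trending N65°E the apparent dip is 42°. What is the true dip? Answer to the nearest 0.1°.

51.9°

β = acute angle between strike S20°W and section N65°E = 45°.
tan(true dip) = tan 42° / sin 45° = 1.2734
δ = arctan(1.2734) = 51.86°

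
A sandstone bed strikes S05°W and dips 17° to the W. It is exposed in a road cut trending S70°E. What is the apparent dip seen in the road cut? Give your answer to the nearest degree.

The section lies 75° from the strike.
tan α = tan 17° × sin 75° = 0.3057 × 0.9659 = 0.2953
apparent dip = arctan 0.2953 = 16.45°

16°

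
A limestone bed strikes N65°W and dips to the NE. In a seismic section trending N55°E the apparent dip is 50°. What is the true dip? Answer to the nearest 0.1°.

β = acute angle between strike N65°W and section N55°E = 60°.
tan δ = tan α / sin β = tan 50° / sin 60° = 1.1918 / 0.8660 = 1.3761
true dip = arctan 1.3761 = 53.99°

54.0°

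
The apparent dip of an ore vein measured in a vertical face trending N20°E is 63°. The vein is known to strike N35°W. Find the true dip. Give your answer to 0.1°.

β = acute angle between strike N35°W and section N20°E = 55°.
tan δ = tan α / sin β = tan 63° / sin 55° = 1.9626 / 0.8192 = 2.3959
δ = arctan(2.3959) = 67.35°

67.3°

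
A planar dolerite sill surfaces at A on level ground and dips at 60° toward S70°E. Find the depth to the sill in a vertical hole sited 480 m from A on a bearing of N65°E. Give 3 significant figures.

588 m

The hole lies 45° from the dip direction, so the down-dip offset is 480 × cos 45° = 339.41 m.
Depth = down-dip offset × tan(dip) = 339.41 × tan 60° = 339.41 × 1.7321
Depth = 587.88 m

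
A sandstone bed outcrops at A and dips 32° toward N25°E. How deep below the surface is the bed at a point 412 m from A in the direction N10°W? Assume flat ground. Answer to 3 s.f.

The hole lies 35° from the dip direction, so the down-dip offset is 412 × cos 35° = 337.49 m.
Depth = down-dip offset × tan(dip) = 337.49 × tan 32° = 337.49 × 0.6249
Depth = 210.89 m

211 m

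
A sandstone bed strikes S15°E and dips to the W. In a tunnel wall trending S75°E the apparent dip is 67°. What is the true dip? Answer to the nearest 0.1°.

The section is 60° from the strike.
tan(true dip) = tan 67° / sin 60° = 2.7203
true dip = arctan 2.7203 = 69.82°

69.8°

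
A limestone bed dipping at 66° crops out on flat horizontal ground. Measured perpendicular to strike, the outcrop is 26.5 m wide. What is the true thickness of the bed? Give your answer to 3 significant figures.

True thickness t = w · sin(dip) = 26.5 × sin 66°
t = 26.5 × 0.9135 = 24.209 m

24.2 m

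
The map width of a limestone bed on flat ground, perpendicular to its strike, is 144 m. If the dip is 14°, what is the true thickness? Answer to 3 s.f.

True thickness t = w · sin(dip) = 144 × sin 14°
t = 144 × 0.2419 = 34.837 m

34.8 m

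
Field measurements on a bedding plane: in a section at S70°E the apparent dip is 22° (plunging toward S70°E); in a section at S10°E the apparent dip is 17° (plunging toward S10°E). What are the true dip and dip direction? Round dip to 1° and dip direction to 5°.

true dip 23°, dip direction 125°

Each apparent-dip line lies in the plane. As unit vectors (x east, y north, z up), v₁ plunges 22°→S70°E and v₂ plunges 17°→S10°E.
Cross product v₁ × v₂ gives the pole to the plane: n ∝ (0.260, -0.193, 0.768).
True dip = arccos(n_z / |n|) = arccos(0.9215) = 22.9°.
Dip direction = azimuth of (n_x, n_y) = atan2(0.260, -0.193) = 127°.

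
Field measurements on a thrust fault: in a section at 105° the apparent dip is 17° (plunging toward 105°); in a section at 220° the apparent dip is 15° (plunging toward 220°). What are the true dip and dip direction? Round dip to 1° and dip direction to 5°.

Each apparent-dip line lies in the plane. As unit vectors (x east, y north, z up), v₁ plunges 17°→105° and v₂ plunges 15°→220°.
Cross product v₁ × v₂ gives the pole to the plane: n ∝ (0.152, -0.421, 0.837).
True dip = arccos(n_z / |n|) = arccos(0.8820) = 28.1°.
The horizontal component of n points toward azimuth atan2(n_x, n_y) = 160°, the dip direction.

true dip 28°, dip direction 160°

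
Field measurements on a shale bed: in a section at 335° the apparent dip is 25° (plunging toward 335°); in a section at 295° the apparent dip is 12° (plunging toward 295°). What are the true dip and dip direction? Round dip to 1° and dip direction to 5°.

Represent each trace as a vector plunging at its apparent dip toward its trend (east-north-up frame): v₁ = (-0.383, 0.821, -0.423), v₂ = (-0.887, 0.413, -0.208).
n = v₁ × v₂ = (0.004, 0.295, 0.570) (taken with n_z > 0).
Dip δ = arctan(|n_h|/n_z) = arctan(0.295/0.570) = 27.4°.
The horizontal component of n points toward azimuth atan2(n_x, n_y) = 1°, the dip direction.

true dip 27°, dip direction 000°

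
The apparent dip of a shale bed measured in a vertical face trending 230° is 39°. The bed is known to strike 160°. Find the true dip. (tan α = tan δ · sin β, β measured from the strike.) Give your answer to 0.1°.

40.8°

β = acute angle between strike 160° and section 230° = 70°.
tan(true dip) = tan 39° / sin 70° = 0.8618
δ = arctan(0.8618) = 40.75°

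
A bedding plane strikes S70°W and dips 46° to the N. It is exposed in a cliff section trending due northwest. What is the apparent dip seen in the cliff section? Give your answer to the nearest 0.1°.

The section lies 65° from the strike.
tan(apparent dip) = tan 46° · sin 65° = 0.9385
α = arctan(0.9385) = 43.18°

43.2°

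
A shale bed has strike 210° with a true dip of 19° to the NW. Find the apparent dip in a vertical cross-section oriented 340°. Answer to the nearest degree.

Angle between strike (210°) and section (340°): β = 50°.
tan α = tan 19° × sin 50° = 0.3443 × 0.7660 = 0.2638
α = arctan(0.2638) = 14.78°

15°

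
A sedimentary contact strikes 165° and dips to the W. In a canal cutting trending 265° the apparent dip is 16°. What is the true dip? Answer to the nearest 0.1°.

16.2°

β = acute angle between strike 165° and section 265° = 80°.
tan(true dip) = tan 16° / sin 80° = 0.2912
true dip = arctan 0.2912 = 16.23°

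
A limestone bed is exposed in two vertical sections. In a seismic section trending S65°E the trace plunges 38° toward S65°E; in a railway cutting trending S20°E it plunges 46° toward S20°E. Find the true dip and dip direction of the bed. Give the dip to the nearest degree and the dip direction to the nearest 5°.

true dip 46°, dip direction 155°

Each apparent-dip line lies in the plane. As unit vectors (x east, y north, z up), v₁ plunges 38°→S65°E and v₂ plunges 46°→S20°E.
n = v₁ × v₂ = (0.162, -0.367, 0.387) (taken with n_z > 0).
True dip = arccos(n_z / |n|) = arccos(0.6939) = 46.1°.
Dip direction = atan2(0.162, -0.367) = 156° (azimuth of n's horizontal projection).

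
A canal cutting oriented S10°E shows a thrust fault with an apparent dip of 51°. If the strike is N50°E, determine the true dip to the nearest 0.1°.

55.0°

β = acute angle between strike N50°E and section S10°E = 60°.
tan(true dip) = tan 51° / sin 60° = 1.4259
true dip = arctan 1.4259 = 54.96°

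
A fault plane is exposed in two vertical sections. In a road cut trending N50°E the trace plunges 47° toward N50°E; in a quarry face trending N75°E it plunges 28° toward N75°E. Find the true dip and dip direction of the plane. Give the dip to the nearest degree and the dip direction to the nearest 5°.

Represent each trace as a vector plunging at its apparent dip toward its trend (east-north-up frame): v₁ = (0.522, 0.438, -0.731), v₂ = (0.853, 0.229, -0.469).
n = v₁ × v₂ = (0.039, 0.378, 0.254) (taken with n_z > 0).
True dip = arccos(n_z / |n|) = arccos(0.5560) = 56.2°.
Dip direction = azimuth of (n_x, n_y) = atan2(0.039, 0.378) = 6°.

true dip 56°, dip direction 005°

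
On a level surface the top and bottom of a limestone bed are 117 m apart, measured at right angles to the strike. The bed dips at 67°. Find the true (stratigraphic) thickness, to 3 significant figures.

True thickness t = w · sin(dip) = 117 × sin 67°
t = 117 × 0.9205 = 107.699 m

108 m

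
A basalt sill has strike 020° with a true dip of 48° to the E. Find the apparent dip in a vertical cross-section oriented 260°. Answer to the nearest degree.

Angle between strike (020°) and section (260°): β = 60°.
tan(apparent dip) = tan 48° · sin 60° = 0.9618
α = arctan(0.9618) = 43.89°

44°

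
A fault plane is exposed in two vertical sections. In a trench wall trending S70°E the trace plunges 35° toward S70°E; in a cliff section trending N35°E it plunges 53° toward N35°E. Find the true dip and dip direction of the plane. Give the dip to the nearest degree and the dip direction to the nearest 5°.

The two traces are lines in the plane: v₁ = (sin 110°·cos 35°, cos 110°·cos 35°, −sin 35°), v₂ = (sin 35°·cos 53°, cos 35°·cos 53°, −sin 53°).
The plane normal is n = v₁ × v₂ ∝ (0.507, 0.417, 0.476).
True dip = arccos(n_z / |n|) = arccos(0.5875) = 54.0°.
Dip direction = atan2(0.507, 0.417) = 51° (azimuth of n's horizontal projection).

true dip 54°, dip direction 050°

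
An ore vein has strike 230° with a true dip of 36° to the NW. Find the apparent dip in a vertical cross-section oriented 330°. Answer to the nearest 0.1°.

Angle between strike (230°) and section (330°): β = 80°.
tan α = tan 36° × sin 80° = 0.7265 × 0.9848 = 0.7155
apparent dip = arctan 0.7155 = 35.58°

35.6°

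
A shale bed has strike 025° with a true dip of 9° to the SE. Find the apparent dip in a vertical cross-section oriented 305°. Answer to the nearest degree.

The strike is 025° and the section trends 305°; the acute angle between them is β = 80°.
tan α = tan 9° × sin 80° = 0.1584 × 0.9848 = 0.1560
apparent dip = arctan 0.1560 = 8.87°

9°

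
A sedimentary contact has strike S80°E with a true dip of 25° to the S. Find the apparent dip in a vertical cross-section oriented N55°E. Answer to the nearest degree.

Angle between strike (S80°E) and section (N55°E): β = 45°.
tan(apparent dip) = tan 25° · sin 45° = 0.3297
apparent dip = arctan 0.3297 = 18.25°

18°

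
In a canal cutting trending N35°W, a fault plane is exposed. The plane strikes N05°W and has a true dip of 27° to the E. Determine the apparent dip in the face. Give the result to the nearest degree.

14°

The strike is N05°W and the section trends N35°W; the acute angle between them is β = 30°.
tan(apparent dip) = tan 27° · sin 30° = 0.2548
apparent dip = arctan 0.2548 = 14.29°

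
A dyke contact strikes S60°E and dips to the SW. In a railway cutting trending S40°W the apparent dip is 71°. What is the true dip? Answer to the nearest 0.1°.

β = acute angle between strike S60°E and section S40°W = 80°.
tan δ = tan α / sin β = tan 71° / sin 80° = 2.9042 / 0.9848 = 2.9490
δ = arctan(2.9490) = 71.27°

71.3°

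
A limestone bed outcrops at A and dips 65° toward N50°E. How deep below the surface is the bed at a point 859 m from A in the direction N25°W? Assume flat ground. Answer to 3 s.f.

477 m

The hole lies 75° from the dip direction, so the down-dip offset is 859 × cos 75° = 222.33 m.
Depth = down-dip offset × tan(dip) = 222.33 × tan 65° = 222.33 × 2.1445
Depth = 476.78 m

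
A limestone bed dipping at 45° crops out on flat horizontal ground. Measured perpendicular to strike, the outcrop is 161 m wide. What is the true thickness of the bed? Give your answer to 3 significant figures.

114 m

True thickness t = w · sin(dip) = 161 × sin 45°
t = 161 × 0.7071 = 113.844 m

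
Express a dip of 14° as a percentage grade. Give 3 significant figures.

24.9%

grade % = 100 × tan 14° = 100 × 0.2493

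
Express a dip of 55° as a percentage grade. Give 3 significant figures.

grade % = 100 × tan 55° = 100 × 1.4281

143%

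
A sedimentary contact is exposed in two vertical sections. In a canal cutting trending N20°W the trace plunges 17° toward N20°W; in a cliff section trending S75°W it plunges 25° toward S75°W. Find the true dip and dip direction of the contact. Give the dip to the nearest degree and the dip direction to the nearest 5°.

Represent each trace as a vector plunging at its apparent dip toward its trend (east-north-up frame): v₁ = (-0.327, 0.899, -0.292), v₂ = (-0.875, -0.235, -0.423).
The plane normal is n = v₁ × v₂ ∝ (-0.448, 0.118, 0.863).
True dip = arccos(n_z / |n|) = arccos(0.8810) = 28.2°.
Dip direction = azimuth of (n_x, n_y) = atan2(-0.448, 0.118) = 285°.

true dip 28°, dip direction 285°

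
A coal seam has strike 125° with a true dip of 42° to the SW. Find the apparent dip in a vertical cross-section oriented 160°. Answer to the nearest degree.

27°

The section lies 35° from the strike.
tan(apparent dip) = tan 42° · sin 35° = 0.5165
α = arctan(0.5165) = 27.31°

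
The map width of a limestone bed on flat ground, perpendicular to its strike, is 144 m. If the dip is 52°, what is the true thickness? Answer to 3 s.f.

True thickness t = w · sin(dip) = 144 × sin 52°
t = 144 × 0.7880 = 113.474 m

113 m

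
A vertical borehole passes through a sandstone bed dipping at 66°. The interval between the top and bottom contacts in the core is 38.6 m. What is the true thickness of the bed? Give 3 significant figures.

15.7 m

True thickness t = h · cos(dip) = 38.6 × cos 66°
t = 38.6 × 0.4067 = 15.700 m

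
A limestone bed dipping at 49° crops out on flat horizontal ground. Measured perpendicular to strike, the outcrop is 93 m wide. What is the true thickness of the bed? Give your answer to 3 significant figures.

True thickness t = w · sin(dip) = 93 × sin 49°
t = 93 × 0.7547 = 70.188 m

70.2 m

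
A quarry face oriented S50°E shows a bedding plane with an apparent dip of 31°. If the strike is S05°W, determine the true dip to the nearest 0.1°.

The section is 55° from the strike.
tan δ = tan α / sin β = tan 31° / sin 55° = 0.6009 / 0.8192 = 0.7335
δ = arctan(0.7335) = 36.26°

36.3°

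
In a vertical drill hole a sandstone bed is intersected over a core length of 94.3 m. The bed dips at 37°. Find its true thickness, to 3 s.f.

75.3 m

True thickness t = h · cos(dip) = 94.3 × cos 37°
t = 94.3 × 0.7986 = 75.311 m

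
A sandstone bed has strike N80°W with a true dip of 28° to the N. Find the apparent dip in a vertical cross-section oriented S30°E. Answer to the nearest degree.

The strike is N80°W and the section trends S30°E; the acute angle between them is β = 50°.
tan(apparent dip) = tan 28° · sin 50° = 0.4073
α = arctan(0.4073) = 22.16°

22°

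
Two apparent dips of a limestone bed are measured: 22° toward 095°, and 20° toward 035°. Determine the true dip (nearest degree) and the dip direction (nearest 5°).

The two traces are lines in the plane: v₁ = (sin 95°·cos 22°, cos 95°·cos 22°, −sin 22°), v₂ = (sin 35°·cos 20°, cos 35°·cos 20°, −sin 20°).
Cross product v₁ × v₂ gives the pole to the plane: n ∝ (0.316, 0.114, 0.755).
True dip = arccos(n_z / |n|) = arccos(0.9136) = 24.0°.
Dip direction = azimuth of (n_x, n_y) = atan2(0.316, 0.114) = 70°.

true dip 24°, dip direction 070°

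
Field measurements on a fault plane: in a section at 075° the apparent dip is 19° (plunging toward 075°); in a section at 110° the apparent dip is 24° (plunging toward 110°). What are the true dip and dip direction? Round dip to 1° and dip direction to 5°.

The two traces are lines in the plane: v₁ = (sin 75°·cos 19°, cos 75°·cos 19°, −sin 19°), v₂ = (sin 110°·cos 24°, cos 110°·cos 24°, −sin 24°).
n = v₁ × v₂ = (0.201, -0.092, 0.495) (taken with n_z > 0).
tan δ = √(n_x²+n_y²)/n_z = 0.221/0.495, so δ = 24.1°.
Dip direction = atan2(0.201, -0.092) = 115° (azimuth of n's horizontal projection).

true dip 24°, dip direction 115°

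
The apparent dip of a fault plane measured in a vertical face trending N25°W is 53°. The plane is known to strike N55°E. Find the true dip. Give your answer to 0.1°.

β = acute angle between strike N55°E and section N25°W = 80°.
tan(true dip) = tan 53° / sin 80° = 1.3475
δ = arctan(1.3475) = 53.42°

53.4°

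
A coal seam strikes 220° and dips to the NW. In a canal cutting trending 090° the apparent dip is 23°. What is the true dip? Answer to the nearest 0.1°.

β = acute angle between strike 220° and section 090° = 50°.
tan(true dip) = tan 23° / sin 50° = 0.5541
true dip = arctan 0.5541 = 28.99°

29.0°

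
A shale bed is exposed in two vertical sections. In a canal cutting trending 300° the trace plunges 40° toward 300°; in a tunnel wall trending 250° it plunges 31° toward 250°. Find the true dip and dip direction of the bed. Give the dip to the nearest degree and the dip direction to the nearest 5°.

Each apparent-dip line lies in the plane. As unit vectors (x east, y north, z up), v₁ plunges 40°→300° and v₂ plunges 31°→250°.
Cross product v₁ × v₂ gives the pole to the plane: n ∝ (-0.386, 0.176, 0.503).
tan δ = √(n_x²+n_y²)/n_z = 0.424/0.503, so δ = 40.1°.
Dip direction = atan2(-0.386, 0.176) = 295° (azimuth of n's horizontal projection).

true dip 40°, dip direction 295°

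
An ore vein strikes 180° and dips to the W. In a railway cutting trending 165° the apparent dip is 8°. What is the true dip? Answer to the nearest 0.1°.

The section is 15° from the strike.
tan(true dip) = tan 8° / sin 15° = 0.5430
true dip = arctan 0.5430 = 28.50°

28.5°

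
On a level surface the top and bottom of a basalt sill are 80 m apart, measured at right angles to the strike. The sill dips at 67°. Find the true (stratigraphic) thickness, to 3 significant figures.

True thickness t = w · sin(dip) = 80 × sin 67°
t = 80 × 0.9205 = 73.640 m

73.6 m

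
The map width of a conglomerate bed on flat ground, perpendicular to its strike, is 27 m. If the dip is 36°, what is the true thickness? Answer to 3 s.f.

15.9 m

True thickness t = w · sin(dip) = 27 × sin 36°
t = 27 × 0.5878 = 15.870 m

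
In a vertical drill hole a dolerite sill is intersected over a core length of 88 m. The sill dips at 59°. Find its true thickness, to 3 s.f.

True thickness t = h · cos(dip) = 88 × cos 59°
t = 88 × 0.5150 = 45.323 m

45.3 m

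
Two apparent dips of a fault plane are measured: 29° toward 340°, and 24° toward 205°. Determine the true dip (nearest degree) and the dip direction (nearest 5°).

true dip 53°, dip direction 275°

The two traces are lines in the plane: v₁ = (sin 340°·cos 29°, cos 340°·cos 29°, −sin 29°), v₂ = (sin 205°·cos 24°, cos 205°·cos 24°, −sin 24°).
Cross product v₁ × v₂ gives the pole to the plane: n ∝ (-0.736, 0.066, 0.565).
Dip δ = arctan(|n_h|/n_z) = arctan(0.739/0.565) = 52.6°.
Dip direction = azimuth of (n_x, n_y) = atan2(-0.736, 0.066) = 275°.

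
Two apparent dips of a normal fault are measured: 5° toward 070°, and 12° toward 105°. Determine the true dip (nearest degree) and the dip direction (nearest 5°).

true dip 15°, dip direction 140°

Each apparent-dip line lies in the plane. As unit vectors (x east, y north, z up), v₁ plunges 5°→070° and v₂ plunges 12°→105°.
Cross product v₁ × v₂ gives the pole to the plane: n ∝ (0.093, -0.112, 0.559).
True dip = arccos(n_z / |n|) = arccos(0.9676) = 14.6°.
Dip direction = azimuth of (n_x, n_y) = atan2(0.093, -0.112) = 140°.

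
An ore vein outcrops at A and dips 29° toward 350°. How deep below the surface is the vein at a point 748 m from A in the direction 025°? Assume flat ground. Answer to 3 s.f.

The hole lies 35° from the dip direction, so the down-dip offset is 748 × cos 35° = 612.73 m.
Depth = down-dip offset × tan(dip) = 612.73 × tan 29° = 612.73 × 0.5543
Depth = 339.64 m

340 m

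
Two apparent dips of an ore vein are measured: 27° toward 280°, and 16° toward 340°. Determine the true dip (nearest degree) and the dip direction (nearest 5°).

Each apparent-dip line lies in the plane. As unit vectors (x east, y north, z up), v₁ plunges 27°→280° and v₂ plunges 16°→340°.
The plane normal is n = v₁ × v₂ ∝ (-0.367, 0.093, 0.742).
True dip = arccos(n_z / |n|) = arccos(0.8905) = 27.1°.
Dip direction = azimuth of (n_x, n_y) = atan2(-0.367, 0.093) = 284°.

true dip 27°, dip direction 285°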